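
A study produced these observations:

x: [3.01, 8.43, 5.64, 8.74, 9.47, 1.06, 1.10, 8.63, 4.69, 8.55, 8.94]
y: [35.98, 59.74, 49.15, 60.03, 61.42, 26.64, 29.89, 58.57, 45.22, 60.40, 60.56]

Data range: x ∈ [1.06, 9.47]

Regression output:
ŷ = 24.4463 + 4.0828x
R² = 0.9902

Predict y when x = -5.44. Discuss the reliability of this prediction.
ŷ = 2.2359 (extrapolation — x = -5.44 lies outside [1.06, 9.47], so reliability is low).

Prediction calculation:
ŷ = 24.4463 + 4.0828 × (-5.44)
ŷ = 2.2359

Reliability:
- Data range: x ∈ [1.06, 9.47]
- Prediction point: x = -5.44 is 6.50 units below the observed range → this is EXTRAPOLATION, not interpolation

Why that matters here:
- There are no observations near this x to validate the fitted line there
- The linear relationship may not hold outside the observed range

The R² = 0.9902 only validates the fit within [1.06, 9.47]; treat ŷ = 2.2359 with caution.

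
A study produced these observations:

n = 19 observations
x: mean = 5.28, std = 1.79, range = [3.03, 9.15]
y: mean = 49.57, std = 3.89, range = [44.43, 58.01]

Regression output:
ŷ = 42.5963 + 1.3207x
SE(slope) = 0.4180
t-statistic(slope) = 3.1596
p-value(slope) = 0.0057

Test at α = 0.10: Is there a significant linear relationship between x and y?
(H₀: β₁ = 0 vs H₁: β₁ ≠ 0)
Reject H₀: p-value = 0.0057 < α = 0.10. The linear relationship is significant at the 10% level.

Hypothesis test for the slope coefficient:

H₀: β₁ = 0 (no linear relationship)
H₁: β₁ ≠ 0 (linear relationship exists)

Test statistic: t = β̂₁ / SE(β̂₁) = 1.3207 / 0.4180 = 3.1596

The p-value (0.0057) is the probability, under H₀, of a t-statistic at least as extreme as |t| = 3.1596 (two-sided, df = n − 2 = 17).

Decision rule: reject H₀ if p-value < α.
p-value = 0.0057 < α = 0.10 → reject H₀.

At α = 0.10 the data do provide convincing evidence of a nonzero slope.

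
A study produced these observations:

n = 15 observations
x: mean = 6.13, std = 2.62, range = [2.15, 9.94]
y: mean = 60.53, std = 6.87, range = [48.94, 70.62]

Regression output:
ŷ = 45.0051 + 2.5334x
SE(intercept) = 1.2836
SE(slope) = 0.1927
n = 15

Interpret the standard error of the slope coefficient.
The slope 2.5334 is pinned down to within about ±0.1927 (one SE) by these data — relative uncertainty 7.6%, i.e. precise.

SE(β̂₁) = s / √Sxx, where s is the residual standard deviation and Sxx = Σ(x − x̄)². It is the yardstick for how far β̂₁ = 2.5334 could plausibly be from the true slope.

Relative precision:
- SE / |β̂₁| = 0.1927 / 2.5334 = 7.6%
- Rule of thumb (under 20%: precise; 20% to under 50%: moderately precise; 50% or more: imprecise) → precise

Link to the t-test: t = β̂₁ / SE(β̂₁) = 2.5334 / 0.1927 = 13.1469, the statistic for H₀: β₁ = 0.

What drives SE(β̂₁): wider spread of x values → smaller SE.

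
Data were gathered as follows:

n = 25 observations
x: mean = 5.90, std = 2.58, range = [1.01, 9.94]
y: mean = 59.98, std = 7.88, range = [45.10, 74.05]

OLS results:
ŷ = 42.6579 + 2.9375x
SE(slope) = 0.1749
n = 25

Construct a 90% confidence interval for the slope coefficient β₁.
The 90% CI for β₁ is (2.6377, 3.2373)

Confidence interval for the slope:

The 90% CI for β₁ is: β̂₁ ± t*(α/2, n-2) × SE(β̂₁)

Step 1: Find critical t-value
- Confidence level = 0.9
- Degrees of freedom = n - 2 = 25 - 2 = 23
- t*(α/2, 23) = 1.7139

Step 2: Calculate margin of error
Margin = 1.7139 × 0.1749 = 0.2998

Step 3: Construct interval
CI = 2.9375 ± 0.2998
CI = (2.6377, 3.2373)

Interpretation: each one-unit increase in x is associated with a change in mean y of between 2.6377 and 3.2373, with 90% confidence.
Since 0 is outside the interval, a two-sided test at α = 0.10 would reject H₀: β₁ = 0.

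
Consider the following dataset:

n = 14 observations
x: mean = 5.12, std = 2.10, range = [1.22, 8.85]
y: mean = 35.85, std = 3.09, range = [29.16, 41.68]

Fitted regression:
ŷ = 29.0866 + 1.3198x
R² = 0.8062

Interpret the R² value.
The model explains 80.62% of the variance in y (R² = 0.8062), leaving 19.38% unexplained; the fit is strong.

The coefficient of determination R² is the fraction of the total variation in y that the fitted line accounts for.

Here R² = 0.8062:
- Explained: 80.62% of the variation in y
- Unexplained (residual): 100% − 80.62% = 19.38%
- Rule of thumb (below 0.3 weak; 0.3 to below 0.7 moderate; 0.7 and above strong) → strong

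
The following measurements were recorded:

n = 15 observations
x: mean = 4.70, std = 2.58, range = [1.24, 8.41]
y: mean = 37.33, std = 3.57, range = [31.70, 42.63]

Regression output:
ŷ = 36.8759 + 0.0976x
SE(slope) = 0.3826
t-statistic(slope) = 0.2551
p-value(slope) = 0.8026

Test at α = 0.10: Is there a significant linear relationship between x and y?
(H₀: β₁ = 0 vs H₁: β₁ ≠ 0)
p-value = 0.8026 ≥ α = 0.10, so we fail to reject H₀. The relationship is not significant.

Hypothesis test for the slope coefficient:

H₀: β₁ = 0 (no linear relationship)
H₁: β₁ ≠ 0 (linear relationship exists)

Test statistic: t = β̂₁ / SE(β̂₁) = 0.0976 / 0.3826 = 0.2551

With df = 13, the two-sided p-value for |t| = 0.2551 is 0.8026.

Decision rule: reject H₀ if p-value < α.
p-value = 0.8026 ≥ α = 0.10 → fail to reject H₀.

Conclusion: the linear association between x and y is not significant at the 10% level.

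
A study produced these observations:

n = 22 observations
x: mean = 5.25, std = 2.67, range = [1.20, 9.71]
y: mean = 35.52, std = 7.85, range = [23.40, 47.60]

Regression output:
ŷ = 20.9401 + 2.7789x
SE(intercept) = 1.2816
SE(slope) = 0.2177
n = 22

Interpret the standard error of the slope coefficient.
SE(β̂₁) = 0.2177 is the estimated standard deviation of the slope estimate across repeated samples; relative to β̂₁ = 2.7789 that is 7.8%, a precise estimate.

SE(β̂₁) = 0.2177 says: if we drew many samples of n = 22 from the same population and refit each time, the fitted slopes would scatter with a standard deviation of roughly 0.2177 around the true β₁.

Relative precision:
- SE / |β̂₁| = 0.2177 / 2.7789 = 7.8%
- Rule of thumb (under 20%: precise; 20% to under 50%: moderately precise; 50% or more: imprecise) → precise

Link to interval estimation: a confidence interval for β₁ is β̂₁ ± t* × 0.2177, so SE sets the half-width per unit of t*.

What drives SE(β̂₁): more residual scatter → larger SE; wider spread of x values → smaller SE; larger n (here n = 22) → smaller SE.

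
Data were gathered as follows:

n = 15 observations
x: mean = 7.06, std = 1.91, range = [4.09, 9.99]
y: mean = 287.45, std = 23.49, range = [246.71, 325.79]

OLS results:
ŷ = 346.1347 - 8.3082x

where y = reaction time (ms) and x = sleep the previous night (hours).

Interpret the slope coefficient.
An increase of one hour in sleep is associated with a 8.3082 ms decrease in predicted reaction time.

The slope β₁ = -8.3082 gives the rate at which the fitted reaction time changes with sleep.

Interpretation:
- Sleep up by 1 hour → predicted reaction time decreases by 8.3082 ms
- This is a linear approximation: the same per-unit change is assumed across the whole observed x range
- The slope describes association in these data, not necessarily a causal effect

(β₀ = 346.1347 is the fitted value at x = 0 and is not part of the slope interpretation.)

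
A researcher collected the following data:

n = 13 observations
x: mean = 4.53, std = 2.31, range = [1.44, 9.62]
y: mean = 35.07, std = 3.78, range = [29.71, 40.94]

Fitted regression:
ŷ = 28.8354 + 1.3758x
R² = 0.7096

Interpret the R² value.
About 70.96% of the variability in y is accounted for by the regression on x (R² = 0.7096) — a strong linear fit.

R² = 1 − SS_res/SS_tot compares the residual scatter to the total scatter of y about its mean.

Here R² = 0.7096:
- Explained: 70.96% of the variation in y
- Unexplained (residual): 100% − 70.96% = 29.04%
- Rule of thumb (below 0.3 weak; 0.3 to below 0.7 moderate; 0.7 and above strong) → strong

Note: R² never decreases when predictors are added, so it should not be used alone to compare models of different size.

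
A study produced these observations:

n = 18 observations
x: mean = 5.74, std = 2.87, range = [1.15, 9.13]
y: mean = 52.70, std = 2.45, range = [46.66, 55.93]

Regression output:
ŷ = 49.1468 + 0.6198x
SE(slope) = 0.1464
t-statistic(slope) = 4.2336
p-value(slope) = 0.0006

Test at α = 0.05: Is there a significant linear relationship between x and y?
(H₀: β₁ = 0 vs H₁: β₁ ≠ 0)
Since p-value = 0.0006 < α = 0.05, reject H₀ — the slope is significantly different from 0.

Hypothesis test for the slope coefficient:

H₀: β₁ = 0 (no linear relationship)
H₁: β₁ ≠ 0 (linear relationship exists)

Test statistic: t = β̂₁ / SE(β̂₁) = 0.6198 / 0.1464 = 4.2336

With df = 16, the two-sided p-value for |t| = 4.2336 is 0.0006.

Decision rule: reject H₀ if p-value < α.
p-value = 0.0006 < α = 0.05 → reject H₀.

There is sufficient evidence at the 5% significance level to conclude that a linear relationship exists between x and y.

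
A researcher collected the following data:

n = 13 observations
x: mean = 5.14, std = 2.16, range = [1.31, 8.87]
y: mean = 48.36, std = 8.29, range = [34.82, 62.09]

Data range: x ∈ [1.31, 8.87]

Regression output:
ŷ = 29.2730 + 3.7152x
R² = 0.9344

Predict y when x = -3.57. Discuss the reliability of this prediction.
ŷ = 16.0097 (extrapolation — x = -3.57 lies outside [1.31, 8.87], so reliability is low).

Prediction calculation:
ŷ = 29.2730 + 3.7152 × (-3.57)
ŷ = 16.0097

Reliability:
- Data range: x ∈ [1.31, 8.87]
- Prediction point: x = -3.57 is 4.88 units below the observed range → this is EXTRAPOLATION, not interpolation

Why that matters here:
- R² describes fit only over the sampled x values; it says nothing about behaviour beyond them
- The standard error of prediction grows with (x − x̄)², and x = -3.57 is far from x̄ = 5.14
- Real relationships often flatten, saturate, or turn nonlinear at extremes

The R² = 0.9344 only validates the fit within [1.31, 8.87]; treat ŷ = 16.0097 with caution.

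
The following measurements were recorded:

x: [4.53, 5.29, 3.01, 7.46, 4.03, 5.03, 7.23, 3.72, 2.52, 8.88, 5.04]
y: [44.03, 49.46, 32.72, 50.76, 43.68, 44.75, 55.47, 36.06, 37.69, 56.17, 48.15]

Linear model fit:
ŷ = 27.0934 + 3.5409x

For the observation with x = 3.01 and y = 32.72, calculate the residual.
Residual = -5.0315

The residual is the difference between the actual value and the predicted value:

Residual = y - ŷ

Step 1: Calculate predicted value
ŷ = 27.0934 + 3.5409 × 3.01
ŷ = 37.7515

Step 2: Calculate residual
Residual = 32.72 - 37.7515
Residual = -5.0315

The residual is negative, so the observed y = 32.72 sits below the regression line (the line overestimates it by 5.0315).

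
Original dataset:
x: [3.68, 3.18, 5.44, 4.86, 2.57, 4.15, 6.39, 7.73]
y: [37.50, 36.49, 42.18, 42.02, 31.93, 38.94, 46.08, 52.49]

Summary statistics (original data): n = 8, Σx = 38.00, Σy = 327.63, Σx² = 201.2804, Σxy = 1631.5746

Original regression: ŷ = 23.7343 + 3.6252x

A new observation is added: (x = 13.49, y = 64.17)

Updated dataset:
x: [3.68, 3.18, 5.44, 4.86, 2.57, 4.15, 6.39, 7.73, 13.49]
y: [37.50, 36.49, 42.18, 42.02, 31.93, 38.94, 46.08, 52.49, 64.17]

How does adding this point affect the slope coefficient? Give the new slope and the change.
The slope changes from 3.6252 to 2.8833 (change of -0.7419, or -20.5%).

The new point has HIGH LEVERAGE: x = 13.49 is far from the original mean x̄ = 38.00/8 ≈ 4.75 (original range [2.57, 7.73]).

Step 1: Update the sums with the new point (n goes from 8 to 9)
Σx  = 38.00 + 13.49 = 51.49
Σy  = 327.63 + 64.17 = 391.80
Σx² = 201.2804 + 13.49² = 201.2804 + 181.9801 = 383.2605
Σxy = 1631.5746 + 13.49×64.17 = 1631.5746 + 865.6533 = 2497.2279

Step 2: Recompute the slope with b₁ = (nΣxy − ΣxΣy) / (nΣx² − (Σx)²)
Numerator   = 9×2497.2279 − 51.49×391.80 = 22475.0511 − 20173.7820 = 2301.2691
Denominator = 9×383.2605 − 51.49² = 3449.3445 − 2651.2201 = 798.1244
b₁(new) = 2301.2691 / 798.1244 = 2.8833

(Same formula on the original sums: (8×1631.5746 − 38.00×327.63) / (8×201.2804 − 38.00²) = 602.6568 / 166.2432 = 3.6252, matching the given fit.)

Step 3: Change in slope
Δβ₁ = 2.8833 − 3.6252 = -0.7419
Relative change = -0.7419 / 3.6252 × 100% = -20.5%
→ the slope decreases when the point is added.

Because the point sits below the extension of the original line at a high-leverage x, it tilts the fit down.
In practice: examine leverage (hᵢ) and Cook's distance rather than deleting it automatically; check such a point for data-entry or measurement error.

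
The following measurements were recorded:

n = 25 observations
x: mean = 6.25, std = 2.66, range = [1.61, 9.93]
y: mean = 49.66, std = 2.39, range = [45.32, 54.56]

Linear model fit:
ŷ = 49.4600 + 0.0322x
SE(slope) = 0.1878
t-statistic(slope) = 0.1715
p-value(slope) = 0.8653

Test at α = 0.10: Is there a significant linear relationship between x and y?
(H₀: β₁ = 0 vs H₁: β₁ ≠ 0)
p-value = 0.8653 ≥ α = 0.10, so we fail to reject H₀. The relationship is not significant.

Hypothesis test for the slope coefficient:

H₀: β₁ = 0 (no linear relationship)
H₁: β₁ ≠ 0 (linear relationship exists)

Test statistic: t = β̂₁ / SE(β̂₁) = 0.0322 / 0.1878 = 0.1715

p = 0.8653: how often a slope estimate this far from 0 (in SE units) would arise by chance if β₁ were truly 0.

Decision rule: reject H₀ if p-value < α.
p-value = 0.8653 ≥ α = 0.10 → fail to reject H₀.

At α = 0.10 the data do not provide convincing evidence of a nonzero slope.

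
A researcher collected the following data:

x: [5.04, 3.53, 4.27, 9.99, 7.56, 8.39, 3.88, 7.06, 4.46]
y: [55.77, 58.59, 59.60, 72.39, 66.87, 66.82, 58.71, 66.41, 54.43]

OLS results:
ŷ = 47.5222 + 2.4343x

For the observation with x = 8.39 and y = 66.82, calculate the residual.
Residual = -1.1260

The residual is the difference between the actual value and the predicted value:

Residual = y - ŷ

Step 1: Calculate predicted value
ŷ = 47.5222 + 2.4343 × 8.39
ŷ = 67.9460

Step 2: Calculate residual
Residual = 66.82 - 67.9460
Residual = -1.1260

The residual is negative, so the observed y = 66.82 sits below the regression line (the line overestimates it by 1.1260).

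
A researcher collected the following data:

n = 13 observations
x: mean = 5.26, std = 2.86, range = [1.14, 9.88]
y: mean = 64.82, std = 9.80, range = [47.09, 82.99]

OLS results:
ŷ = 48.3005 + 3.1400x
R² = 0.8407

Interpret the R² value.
R² = 0.8407 means 84.07% of the variation in y is explained by the linear relationship with x. This indicates a strong fit.

The coefficient of determination R² is the fraction of the total variation in y that the fitted line accounts for.

Here R² = 0.8407:
- Explained: 84.07% of the variation in y
- Unexplained (residual): 100% − 84.07% = 15.93%
- Rule of thumb (below 0.3 weak; 0.3 to below 0.7 moderate; 0.7 and above strong) → strong

Equivalently, for simple linear regression R² = r², so |r| = √0.8407 ≈ 0.9169.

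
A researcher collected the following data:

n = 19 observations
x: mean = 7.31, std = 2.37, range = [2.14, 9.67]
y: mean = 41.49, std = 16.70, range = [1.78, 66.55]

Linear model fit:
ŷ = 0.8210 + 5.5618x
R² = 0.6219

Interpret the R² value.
The model explains 62.19% of the variance in y (R² = 0.6219), leaving 37.81% unexplained; the fit is moderate.

R² = 1 − SS_res/SS_tot compares the residual scatter to the total scatter of y about its mean.

Here R² = 0.6219:
- Explained: 62.19% of the variation in y
- Unexplained (residual): 100% − 62.19% = 37.81%
- Rule of thumb (below 0.3 weak; 0.3 to below 0.7 moderate; 0.7 and above strong) → moderate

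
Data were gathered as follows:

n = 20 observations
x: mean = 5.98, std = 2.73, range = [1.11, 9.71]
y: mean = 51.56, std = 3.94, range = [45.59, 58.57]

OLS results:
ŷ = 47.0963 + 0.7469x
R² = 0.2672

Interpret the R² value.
The model explains 26.72% of the variance in y (R² = 0.2672), leaving 73.28% unexplained; the fit is weak.

The coefficient of determination R² is the fraction of the total variation in y that the fitted line accounts for.

Here R² = 0.2672:
- Explained: 26.72% of the variation in y
- Unexplained (residual): 100% − 26.72% = 73.28%
- Rule of thumb (below 0.3 weak; 0.3 to below 0.7 moderate; 0.7 and above strong) → weak

Calculation: R² = 1 − (SS_res / SS_tot), where SS_res is the sum of squared residuals and SS_tot the total sum of squares.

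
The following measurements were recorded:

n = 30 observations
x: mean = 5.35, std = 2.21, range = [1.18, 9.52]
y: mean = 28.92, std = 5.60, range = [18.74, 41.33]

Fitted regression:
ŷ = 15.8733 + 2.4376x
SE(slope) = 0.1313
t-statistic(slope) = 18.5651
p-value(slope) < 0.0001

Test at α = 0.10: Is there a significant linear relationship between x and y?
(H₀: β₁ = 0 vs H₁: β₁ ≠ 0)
Reject H₀: p-value < 0.0001 < α = 0.10. The linear relationship is significant at the 10% level.

Hypothesis test for the slope coefficient:

H₀: β₁ = 0 (no linear relationship)
H₁: β₁ ≠ 0 (linear relationship exists)

Test statistic: t = β̂₁ / SE(β̂₁) = 2.4376 / 0.1313 = 18.5651

p < 0.0001: how often a slope estimate this far from 0 (in SE units) would arise by chance if β₁ were truly 0.

Decision rule: reject H₀ if p-value < α.
p-value < 0.0001 < α = 0.10 → reject H₀.

Conclusion: the linear association between x and y is significant at the 10% level.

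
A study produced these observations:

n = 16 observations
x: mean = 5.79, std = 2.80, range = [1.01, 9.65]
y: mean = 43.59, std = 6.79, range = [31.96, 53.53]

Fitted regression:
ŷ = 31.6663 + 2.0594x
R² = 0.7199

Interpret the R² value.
About 71.99% of the variability in y is accounted for by the regression on x (R² = 0.7199) — a strong linear fit.

R² (coefficient of determination) measures the proportion of variance in y explained by the regression model.

Here R² = 0.7199:
- Explained: 71.99% of the variation in y
- Unexplained (residual): 100% − 71.99% = 28.01%
- Rule of thumb (below 0.3 weak; 0.3 to below 0.7 moderate; 0.7 and above strong) → strong

Equivalently, for simple linear regression R² = r², so |r| = √0.7199 ≈ 0.8485.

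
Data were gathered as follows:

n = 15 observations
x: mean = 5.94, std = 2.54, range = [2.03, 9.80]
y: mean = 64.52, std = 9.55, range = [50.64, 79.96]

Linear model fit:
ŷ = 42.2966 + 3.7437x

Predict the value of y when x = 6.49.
ŷ = 66.5932

To predict y for x = 6.49, substitute into the regression equation:

ŷ = 42.2966 + 3.7437 × 6.49
ŷ = 42.2966 + 24.2966
ŷ = 66.5932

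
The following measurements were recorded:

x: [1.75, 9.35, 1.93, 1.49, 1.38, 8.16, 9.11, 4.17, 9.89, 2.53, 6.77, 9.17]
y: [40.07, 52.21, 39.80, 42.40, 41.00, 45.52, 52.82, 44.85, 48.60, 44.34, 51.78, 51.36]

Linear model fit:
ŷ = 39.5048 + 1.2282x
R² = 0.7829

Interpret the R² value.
About 78.29% of the variability in y is accounted for by the regression on x (R² = 0.7829) — a strong linear fit.

R² (coefficient of determination) measures the proportion of variance in y explained by the regression model.

Here R² = 0.7829:
- Explained: 78.29% of the variation in y
- Unexplained (residual): 100% − 78.29% = 21.71%
- Rule of thumb (below 0.3 weak; 0.3 to below 0.7 moderate; 0.7 and above strong) → strong

Note: R² never decreases when predictors are added, so it should not be used alone to compare models of different size.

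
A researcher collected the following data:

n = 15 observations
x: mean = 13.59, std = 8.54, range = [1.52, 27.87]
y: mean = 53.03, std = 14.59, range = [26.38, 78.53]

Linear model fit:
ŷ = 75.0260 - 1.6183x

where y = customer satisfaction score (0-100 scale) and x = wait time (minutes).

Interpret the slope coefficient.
For each additional minute of wait time, predicted satisfaction score decreases by approximately 1.6183 points.

β₁ = -1.6183 is the change in predicted satisfaction score (points) per additional minute of wait time.

Interpretation:
- Wait time up by 1 minute → predicted satisfaction score decreases by 1.6183 points
- The effect is assumed constant over the observed range of x (linearity)

The intercept β₀ = 75.0260 is the predicted satisfaction score when wait time = 0; since the smallest observed x is 1.52, this is an extrapolation and mainly anchors the line.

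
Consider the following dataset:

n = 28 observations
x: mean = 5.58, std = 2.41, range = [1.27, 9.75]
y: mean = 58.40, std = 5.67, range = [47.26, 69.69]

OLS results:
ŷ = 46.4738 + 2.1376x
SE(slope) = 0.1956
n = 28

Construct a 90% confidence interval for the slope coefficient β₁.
The 90% CI for β₁ is (1.8040, 2.4712)

Confidence interval for the slope:

The 90% CI for β₁ is: β̂₁ ± t*(α/2, n-2) × SE(β̂₁)

Step 1: Find critical t-value
- Confidence level = 0.9
- Degrees of freedom = n - 2 = 28 - 2 = 26
- t*(α/2, 26) = 1.7056

Step 2: Calculate margin of error
Margin = 1.7056 × 0.1956 = 0.3336

Step 3: Construct interval
CI = 2.1376 ± 0.3336
CI = (1.8040, 2.4712)

Interpretation: each one-unit increase in x is associated with a change in mean y of between 1.8040 and 2.4712, with 90% confidence.
Both endpoints are positive, so the data support a genuinely positive slope at this confidence level.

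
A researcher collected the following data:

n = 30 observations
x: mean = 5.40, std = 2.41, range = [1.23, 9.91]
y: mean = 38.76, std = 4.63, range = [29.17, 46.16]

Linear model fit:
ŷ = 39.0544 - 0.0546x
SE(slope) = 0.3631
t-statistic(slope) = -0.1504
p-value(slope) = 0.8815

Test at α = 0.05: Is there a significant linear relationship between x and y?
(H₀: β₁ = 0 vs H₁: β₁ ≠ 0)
Fail to reject H₀: p-value = 0.8815 ≥ α = 0.05. The linear relationship is not significant at the 5% level.

Hypothesis test for the slope coefficient:

H₀: β₁ = 0 (no linear relationship)
H₁: β₁ ≠ 0 (linear relationship exists)

Test statistic: t = β̂₁ / SE(β̂₁) = -0.0546 / 0.3631 = -0.1504

The p-value (0.8815) is the probability, under H₀, of a t-statistic at least as extreme as |t| = 0.1504 (two-sided, df = n − 2 = 28).

Decision rule: reject H₀ if p-value < α.
p-value = 0.8815 ≥ α = 0.05 → fail to reject H₀.

Conclusion: the linear association between x and y is not significant at the 5% level.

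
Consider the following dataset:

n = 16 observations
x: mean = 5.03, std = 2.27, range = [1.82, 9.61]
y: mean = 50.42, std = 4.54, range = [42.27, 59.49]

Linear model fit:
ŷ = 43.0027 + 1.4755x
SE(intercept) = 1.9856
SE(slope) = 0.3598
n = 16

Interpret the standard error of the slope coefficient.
SE(β̂₁) = 0.3598 is the estimated standard deviation of the slope estimate across repeated samples; relative to β̂₁ = 1.4755 that is 24.4%, a moderately precise estimate.

SE(β̂₁) = 0.3598 says: if we drew many samples of n = 16 from the same population and refit each time, the fitted slopes would scatter with a standard deviation of roughly 0.3598 around the true β₁.

Relative precision:
- SE / |β̂₁| = 0.3598 / 1.4755 = 24.4%
- Rule of thumb (under 20%: precise; 20% to under 50%: moderately precise; 50% or more: imprecise) → moderately precise

Link to interval estimation: a confidence interval for β₁ is β̂₁ ± t* × 0.3598, so SE sets the half-width per unit of t*.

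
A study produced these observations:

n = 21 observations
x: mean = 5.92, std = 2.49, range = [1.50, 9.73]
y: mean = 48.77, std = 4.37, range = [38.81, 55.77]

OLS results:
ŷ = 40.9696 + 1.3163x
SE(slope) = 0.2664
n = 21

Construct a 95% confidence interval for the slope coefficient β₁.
The 95% CI for β₁ is (0.7587, 1.8739)

Confidence interval for the slope:

The 95% CI for β₁ is: β̂₁ ± t*(α/2, n-2) × SE(β̂₁)

Step 1: Find critical t-value
- Confidence level = 0.95
- Degrees of freedom = n - 2 = 21 - 2 = 19
- t*(α/2, 19) = 2.0930

Step 2: Calculate margin of error
Margin = 2.0930 × 0.2664 = 0.5576

Step 3: Construct interval
CI = 1.3163 ± 0.5576
CI = (0.7587, 1.8739)

Interpretation: We are 95% confident that the true slope β₁ lies between 0.7587 and 1.8739.
Both endpoints are positive, so the data support a genuinely positive slope at this confidence level.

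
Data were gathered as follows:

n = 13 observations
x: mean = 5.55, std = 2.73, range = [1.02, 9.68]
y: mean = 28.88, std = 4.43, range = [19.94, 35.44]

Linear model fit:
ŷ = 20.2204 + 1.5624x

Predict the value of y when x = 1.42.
ŷ = 22.4390

To predict y for x = 1.42, substitute into the regression equation:

ŷ = 20.2204 + 1.5624 × 1.42
ŷ = 20.2204 + 2.2186
ŷ = 22.4390

This is a point prediction; actual observations scatter around it by roughly the residual standard deviation.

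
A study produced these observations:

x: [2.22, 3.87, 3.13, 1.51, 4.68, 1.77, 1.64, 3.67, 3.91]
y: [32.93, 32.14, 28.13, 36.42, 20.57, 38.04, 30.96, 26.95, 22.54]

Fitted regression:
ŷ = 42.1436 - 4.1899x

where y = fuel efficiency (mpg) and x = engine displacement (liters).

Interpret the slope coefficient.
An increase of one liter in engine displacement is associated with a 4.1899 mpg decrease in predicted fuel efficiency.

The slope coefficient β₁ = -4.1899 represents the marginal effect of engine displacement on fuel efficiency.

Interpretation:
- Engine displacement up by 1 liter → predicted fuel efficiency decreases by 4.1899 mpg
- This is a linear approximation: the same per-unit change is assumed across the whole observed x range
- The slope describes association in these data, not necessarily a causal effect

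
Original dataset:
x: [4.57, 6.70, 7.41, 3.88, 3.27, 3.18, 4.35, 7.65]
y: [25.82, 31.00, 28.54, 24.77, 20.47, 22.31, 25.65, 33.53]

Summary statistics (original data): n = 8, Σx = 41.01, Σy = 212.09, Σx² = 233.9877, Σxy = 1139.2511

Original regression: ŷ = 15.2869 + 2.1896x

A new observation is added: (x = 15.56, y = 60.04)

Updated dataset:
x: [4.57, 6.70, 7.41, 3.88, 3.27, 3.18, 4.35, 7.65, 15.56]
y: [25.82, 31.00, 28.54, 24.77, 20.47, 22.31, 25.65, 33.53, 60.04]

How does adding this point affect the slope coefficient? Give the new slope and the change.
New slope β₁ = 3.0116 versus 2.1896 before: a change of +0.8220 (+37.5%).

x = 15.56 lies well outside the original x-range [3.18, 7.65] (x̄ ≈ 5.13), so this observation has high leverage and can move the slope substantially.

Step 1: Update the sums with the new point (n goes from 8 to 9)
Σx  = 41.01 + 15.56 = 56.57
Σy  = 212.09 + 60.04 = 272.13
Σx² = 233.9877 + 15.56² = 233.9877 + 242.1136 = 476.1013
Σxy = 1139.2511 + 15.56×60.04 = 1139.2511 + 934.2224 = 2073.4735

Step 2: Recompute the slope with b₁ = (nΣxy − ΣxΣy) / (nΣx² − (Σx)²)
Numerator   = 9×2073.4735 − 56.57×272.13 = 18661.2615 − 15394.3941 = 3266.8674
Denominator = 9×476.1013 − 56.57² = 4284.9117 − 3200.1649 = 1084.7468
b₁(new) = 3266.8674 / 1084.7468 = 3.0116

(Same formula on the original sums: (8×1139.2511 − 41.01×212.09) / (8×233.9877 − 41.01²) = 416.1979 / 190.0815 = 2.1896, matching the given fit.)

Step 3: Change in slope
Δβ₁ = 3.0116 − 2.1896 = +0.8220
Relative change = +0.8220 / 2.1896 × 100% = +37.5%
→ the slope increases when the point is added.

A high-leverage point only changes the slope if it is off the original line; here y = 60.04 is above the original trend, so the slope increases.
In practice: check such a point for data-entry or measurement error; investigate whether it comes from the same population as the rest of the sample.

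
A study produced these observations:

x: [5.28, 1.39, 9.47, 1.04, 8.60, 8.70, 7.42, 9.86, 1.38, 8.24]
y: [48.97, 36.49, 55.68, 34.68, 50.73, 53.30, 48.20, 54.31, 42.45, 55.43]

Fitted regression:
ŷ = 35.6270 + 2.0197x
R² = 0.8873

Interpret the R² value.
About 88.73% of the variability in y is accounted for by the regression on x (R² = 0.8873) — a strong linear fit.

R² = 1 − SS_res/SS_tot compares the residual scatter to the total scatter of y about its mean.

Here R² = 0.8873:
- Explained: 88.73% of the variation in y
- Unexplained (residual): 100% − 88.73% = 11.27%
- Rule of thumb (below 0.3 weak; 0.3 to below 0.7 moderate; 0.7 and above strong) → strong

Note: R² says nothing about causation, and a high R² does not by itself mean the linear form is appropriate — check the residuals.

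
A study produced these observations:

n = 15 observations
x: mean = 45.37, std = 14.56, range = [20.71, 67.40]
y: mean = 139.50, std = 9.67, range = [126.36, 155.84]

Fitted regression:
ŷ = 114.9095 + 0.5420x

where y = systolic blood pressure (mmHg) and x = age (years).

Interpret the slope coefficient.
An increase of one year in age is associated with a 0.5420 mmHg increase in predicted blood pressure.

β₁ = 0.5420 is the change in predicted blood pressure (mmHg) per additional year of age.

Interpretation:
- Age up by 1 year → predicted blood pressure increases by 0.5420 mmHg
- The effect is assumed constant over the observed range of x (linearity)
- The slope describes association in these data, not necessarily a causal effect

The intercept β₀ = 114.9095 is the predicted blood pressure when age = 0; since the smallest observed x is 20.71, this is an extrapolation and mainly anchors the line.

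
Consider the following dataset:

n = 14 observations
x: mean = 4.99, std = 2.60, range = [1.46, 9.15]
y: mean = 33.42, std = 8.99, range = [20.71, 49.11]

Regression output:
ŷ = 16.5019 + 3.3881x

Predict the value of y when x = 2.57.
ŷ = 25.2093

To predict y for x = 2.57, substitute into the regression equation:

ŷ = 16.5019 + 3.3881 × 2.57
ŷ = 16.5019 + 8.7074
ŷ = 25.2093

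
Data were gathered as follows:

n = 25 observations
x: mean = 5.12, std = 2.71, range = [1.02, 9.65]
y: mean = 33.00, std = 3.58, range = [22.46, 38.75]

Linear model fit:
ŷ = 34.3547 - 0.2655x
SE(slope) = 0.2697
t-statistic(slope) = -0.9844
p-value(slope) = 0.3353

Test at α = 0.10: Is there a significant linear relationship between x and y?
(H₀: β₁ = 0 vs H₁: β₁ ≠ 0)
p-value = 0.3353 ≥ α = 0.10, so we fail to reject H₀. The relationship is not significant.

Hypothesis test for the slope coefficient:

H₀: β₁ = 0 (no linear relationship)
H₁: β₁ ≠ 0 (linear relationship exists)

Test statistic: t = β̂₁ / SE(β̂₁) = -0.2655 / 0.2697 = -0.9844

The p-value (0.3353) is the probability, under H₀, of a t-statistic at least as extreme as |t| = 0.9844 (two-sided, df = n − 2 = 23).

Decision rule: reject H₀ if p-value < α.
p-value = 0.3353 ≥ α = 0.10 → fail to reject H₀.

Conclusion: the linear association between x and y is not significant at the 10% level.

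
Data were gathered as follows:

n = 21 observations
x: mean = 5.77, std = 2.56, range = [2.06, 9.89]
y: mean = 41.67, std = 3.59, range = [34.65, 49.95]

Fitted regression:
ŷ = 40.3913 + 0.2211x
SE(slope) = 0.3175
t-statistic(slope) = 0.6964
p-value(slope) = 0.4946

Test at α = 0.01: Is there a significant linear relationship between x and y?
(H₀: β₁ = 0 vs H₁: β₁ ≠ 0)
Since p-value = 0.4946 ≥ α = 0.01, fail to reject H₀ — the slope is not significantly different from 0.

Hypothesis test for the slope coefficient:

H₀: β₁ = 0 (no linear relationship)
H₁: β₁ ≠ 0 (linear relationship exists)

Test statistic: t = β̂₁ / SE(β̂₁) = 0.2211 / 0.3175 = 0.6964

p = 0.4946: how often a slope estimate this far from 0 (in SE units) would arise by chance if β₁ were truly 0.

Decision rule: reject H₀ if p-value < α.
p-value = 0.4946 ≥ α = 0.01 → fail to reject H₀.

At α = 0.01 the data do not provide convincing evidence of a nonzero slope.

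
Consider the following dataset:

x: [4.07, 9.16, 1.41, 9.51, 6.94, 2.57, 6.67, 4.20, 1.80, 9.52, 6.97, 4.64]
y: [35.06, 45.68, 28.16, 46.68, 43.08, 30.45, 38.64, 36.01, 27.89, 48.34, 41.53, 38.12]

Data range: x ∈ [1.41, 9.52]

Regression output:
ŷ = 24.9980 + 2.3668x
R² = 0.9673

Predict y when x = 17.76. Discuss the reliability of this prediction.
ŷ = 67.0324, but this is extrapolation (above the data range [1.41, 9.52]) and may be unreliable.

Prediction calculation:
ŷ = 24.9980 + 2.3668 × 17.76
ŷ = 67.0324

Reliability:
- Data range: x ∈ [1.41, 9.52]
- Prediction point: x = 17.76 is 8.24 units above the observed range → this is EXTRAPOLATION, not interpolation

Why that matters here:
- There are no observations near this x to validate the fitted line there
- The linear relationship may not hold outside the observed range

The R² = 0.9673 only validates the fit within [1.41, 9.52]; treat ŷ = 67.0324 with caution.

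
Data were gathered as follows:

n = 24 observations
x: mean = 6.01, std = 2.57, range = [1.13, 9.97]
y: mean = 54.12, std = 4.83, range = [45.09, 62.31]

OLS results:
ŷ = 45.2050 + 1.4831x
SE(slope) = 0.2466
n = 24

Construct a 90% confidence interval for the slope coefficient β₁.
The 90% CI for β₁ is (1.0597, 1.9065)

Confidence interval for the slope:

The 90% CI for β₁ is: β̂₁ ± t*(α/2, n-2) × SE(β̂₁)

Step 1: Find critical t-value
- Confidence level = 0.9
- Degrees of freedom = n - 2 = 24 - 2 = 22
- t*(α/2, 22) = 1.7171

Step 2: Calculate margin of error
Margin = 1.7171 × 0.2466 = 0.4234

Step 3: Construct interval
CI = 1.4831 ± 0.4234
CI = (1.0597, 1.9065)

Interpretation: intervals built this way capture the true β₁ in 90% of repeated samples; here the plausible range for the per-unit effect of x on y is 1.0597 to 1.9065.
Since 0 is outside the interval, a two-sided test at α = 0.10 would reject H₀: β₁ = 0.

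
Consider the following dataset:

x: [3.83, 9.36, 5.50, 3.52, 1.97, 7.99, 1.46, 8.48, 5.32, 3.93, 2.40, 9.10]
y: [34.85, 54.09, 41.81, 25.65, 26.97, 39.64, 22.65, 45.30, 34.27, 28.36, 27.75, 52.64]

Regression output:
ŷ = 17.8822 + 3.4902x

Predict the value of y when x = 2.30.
ŷ = 25.9097

To predict y for x = 2.30, substitute into the regression equation:

ŷ = 17.8822 + 3.4902 × 2.30
ŷ = 17.8822 + 8.0275
ŷ = 25.9097

This is the fitted mean response at that x — an individual observation would come with a wider prediction interval.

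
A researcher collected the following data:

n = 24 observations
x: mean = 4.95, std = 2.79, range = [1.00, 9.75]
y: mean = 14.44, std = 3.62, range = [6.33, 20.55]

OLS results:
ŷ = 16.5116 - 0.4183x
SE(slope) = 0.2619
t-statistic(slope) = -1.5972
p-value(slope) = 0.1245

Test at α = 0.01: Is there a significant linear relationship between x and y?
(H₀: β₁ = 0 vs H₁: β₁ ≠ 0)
p-value = 0.1245 ≥ α = 0.01, so we fail to reject H₀. The relationship is not significant.

Hypothesis test for the slope coefficient:

H₀: β₁ = 0 (no linear relationship)
H₁: β₁ ≠ 0 (linear relationship exists)

Test statistic: t = β̂₁ / SE(β̂₁) = -0.4183 / 0.2619 = -1.5972

p = 0.1245: how often a slope estimate this far from 0 (in SE units) would arise by chance if β₁ were truly 0.

Decision rule: reject H₀ if p-value < α.
p-value = 0.1245 ≥ α = 0.01 → fail to reject H₀.

Conclusion: the linear association between x and y is not significant at the 1% level.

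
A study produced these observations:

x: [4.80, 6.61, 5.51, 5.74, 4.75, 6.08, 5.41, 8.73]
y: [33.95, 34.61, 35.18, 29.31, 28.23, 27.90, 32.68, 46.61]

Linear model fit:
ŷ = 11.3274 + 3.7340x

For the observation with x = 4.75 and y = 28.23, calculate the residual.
Residual = -0.8339

The residual is the difference between the actual value and the predicted value:

Residual = y - ŷ

Step 1: Calculate predicted value
ŷ = 11.3274 + 3.7340 × 4.75
ŷ = 29.0639

Step 2: Calculate residual
Residual = 28.23 - 29.0639
Residual = -0.8339

Interpretation: the model overestimates the actual value by 0.8339 at this point (negative residual → observation lies below the fitted line).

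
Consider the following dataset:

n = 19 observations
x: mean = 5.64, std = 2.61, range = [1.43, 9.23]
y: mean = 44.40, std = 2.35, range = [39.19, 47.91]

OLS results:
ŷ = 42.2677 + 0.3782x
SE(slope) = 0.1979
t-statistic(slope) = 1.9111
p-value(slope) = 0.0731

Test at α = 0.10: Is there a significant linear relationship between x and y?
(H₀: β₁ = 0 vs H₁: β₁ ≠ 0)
Since p-value = 0.0731 < α = 0.10, reject H₀ — the slope is significantly different from 0.

Hypothesis test for the slope coefficient:

H₀: β₁ = 0 (no linear relationship)
H₁: β₁ ≠ 0 (linear relationship exists)

Test statistic: t = β̂₁ / SE(β̂₁) = 0.3782 / 0.1979 = 1.9111

The p-value (0.0731) is the probability, under H₀, of a t-statistic at least as extreme as |t| = 1.9111 (two-sided, df = n − 2 = 17).

Decision rule: reject H₀ if p-value < α.
p-value = 0.0731 < α = 0.10 → reject H₀.

At α = 0.10 the data do provide convincing evidence of a nonzero slope.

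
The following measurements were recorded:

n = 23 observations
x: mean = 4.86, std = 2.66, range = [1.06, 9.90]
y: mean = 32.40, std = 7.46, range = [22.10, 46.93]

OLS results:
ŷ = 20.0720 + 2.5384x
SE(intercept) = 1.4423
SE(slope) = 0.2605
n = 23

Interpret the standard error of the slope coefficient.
SE(slope) = 0.2605 measures the uncertainty in the estimated slope. The coefficient is estimated precisely (SE/|β̂₁| = 10.3%).

SE(β̂₁) = s / √Sxx, where s is the residual standard deviation and Sxx = Σ(x − x̄)². It is the yardstick for how far β̂₁ = 2.5384 could plausibly be from the true slope.

Relative precision:
- SE / |β̂₁| = 0.2605 / 2.5384 = 10.3%
- Rule of thumb (under 20%: precise; 20% to under 50%: moderately precise; 50% or more: imprecise) → precise

Link to interval estimation: a confidence interval for β₁ is β̂₁ ± t* × 0.2605, so SE sets the half-width per unit of t*.

What drives SE(β̂₁): larger n (here n = 23) → smaller SE.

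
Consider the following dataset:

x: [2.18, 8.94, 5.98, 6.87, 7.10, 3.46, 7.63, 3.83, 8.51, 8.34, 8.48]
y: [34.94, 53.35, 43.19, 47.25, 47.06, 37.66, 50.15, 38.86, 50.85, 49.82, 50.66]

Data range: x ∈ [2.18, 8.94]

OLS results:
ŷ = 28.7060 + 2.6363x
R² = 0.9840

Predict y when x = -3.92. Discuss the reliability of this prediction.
ŷ = 18.3717, but this is extrapolation (below the data range [2.18, 8.94]) and may be unreliable.

Prediction calculation:
ŷ = 28.7060 + 2.6363 × (-3.92)
ŷ = 18.3717

Reliability:
- Data range: x ∈ [2.18, 8.94]
- Prediction point: x = -3.92 is 6.10 units below the observed range → this is EXTRAPOLATION, not interpolation

Why that matters here:
- R² describes fit only over the sampled x values; it says nothing about behaviour beyond them
- There are no observations near this x to validate the fitted line there

A defensible statement: 'if the linear trend continued to x = -3.92, y would be about 18.3717' — the premise is untested.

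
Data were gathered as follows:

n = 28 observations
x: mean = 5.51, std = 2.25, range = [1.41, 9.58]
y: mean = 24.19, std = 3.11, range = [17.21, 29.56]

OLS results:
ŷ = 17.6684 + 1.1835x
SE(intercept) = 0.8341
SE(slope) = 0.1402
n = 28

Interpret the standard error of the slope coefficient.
SE(β̂₁) = 0.1402 is the estimated standard deviation of the slope estimate across repeated samples; relative to β̂₁ = 1.1835 that is 11.8%, a precise estimate.

SE(β̂₁) = 0.1402 says: if we drew many samples of n = 28 from the same population and refit each time, the fitted slopes would scatter with a standard deviation of roughly 0.1402 around the true β₁.

Relative precision:
- SE / |β̂₁| = 0.1402 / 1.1835 = 11.8%
- Rule of thumb (under 20%: precise; 20% to under 50%: moderately precise; 50% or more: imprecise) → precise

Rough 95% range (±2 SE): 1.1835 ± 0.2804 → (0.9031, 1.4639).

What drives SE(β̂₁): wider spread of x values → smaller SE.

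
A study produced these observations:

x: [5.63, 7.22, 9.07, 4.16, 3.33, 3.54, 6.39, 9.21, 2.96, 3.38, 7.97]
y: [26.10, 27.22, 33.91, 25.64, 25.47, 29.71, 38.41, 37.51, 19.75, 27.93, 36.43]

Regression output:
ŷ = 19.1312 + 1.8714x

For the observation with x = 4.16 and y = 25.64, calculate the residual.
Residual = -1.2762

The residual is the difference between the actual value and the predicted value:

Residual = y - ŷ

Step 1: Calculate predicted value
ŷ = 19.1312 + 1.8714 × 4.16
ŷ = 26.9162

Step 2: Calculate residual
Residual = 25.64 - 26.9162
Residual = -1.2762

The residual is negative, so the observed y = 25.64 sits below the regression line (the line overestimates it by 1.2762).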